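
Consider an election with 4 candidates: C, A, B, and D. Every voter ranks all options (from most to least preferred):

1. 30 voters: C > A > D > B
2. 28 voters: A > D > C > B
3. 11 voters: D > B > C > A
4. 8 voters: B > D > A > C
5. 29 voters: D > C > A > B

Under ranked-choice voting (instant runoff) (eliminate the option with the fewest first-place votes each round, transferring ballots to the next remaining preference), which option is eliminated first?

Round 1: C 30, A 28, B 8, D 40. Eliminate B.

B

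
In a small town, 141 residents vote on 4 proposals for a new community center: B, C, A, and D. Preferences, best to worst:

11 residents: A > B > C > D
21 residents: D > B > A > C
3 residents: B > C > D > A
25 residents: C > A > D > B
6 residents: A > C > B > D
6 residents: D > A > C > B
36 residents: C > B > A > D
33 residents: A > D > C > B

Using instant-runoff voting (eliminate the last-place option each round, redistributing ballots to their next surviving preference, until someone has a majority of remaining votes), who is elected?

Round 1: B 3, C 61, A 50, D 27. Eliminate B.
Round 2: C 64, A 50, D 27. Eliminate D.
Round 3: C 64, A 77. A has a majority.

A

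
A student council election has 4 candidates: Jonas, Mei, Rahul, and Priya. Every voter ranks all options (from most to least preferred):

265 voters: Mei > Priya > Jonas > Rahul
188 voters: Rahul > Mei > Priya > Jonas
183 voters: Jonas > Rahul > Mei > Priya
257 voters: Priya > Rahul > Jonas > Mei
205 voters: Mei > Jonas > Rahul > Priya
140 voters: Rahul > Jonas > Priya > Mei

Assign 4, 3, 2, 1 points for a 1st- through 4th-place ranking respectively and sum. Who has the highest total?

Jonas: 265·2 + 188·1 + 183·4 + 257·2 + 205·3 + 140·3 = 2999
Mei: 265·4 + 188·3 + 183·2 + 257·1 + 205·4 + 140·1 = 3207
Rahul: 265·1 + 188·4 + 183·3 + 257·3 + 205·2 + 140·4 = 3307
Priya: 265·3 + 188·2 + 183·1 + 257·4 + 205·1 + 140·2 = 2867
Rahul has the highest Borda score (3307).

Rahul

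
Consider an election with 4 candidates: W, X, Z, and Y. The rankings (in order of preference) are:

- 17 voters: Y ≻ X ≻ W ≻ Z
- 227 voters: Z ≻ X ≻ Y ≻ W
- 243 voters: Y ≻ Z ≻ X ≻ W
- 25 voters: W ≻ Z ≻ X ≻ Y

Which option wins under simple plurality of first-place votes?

First-place votes: W 25, X 0, Z 227, Y 260.
Y has the most first-place votes.

Y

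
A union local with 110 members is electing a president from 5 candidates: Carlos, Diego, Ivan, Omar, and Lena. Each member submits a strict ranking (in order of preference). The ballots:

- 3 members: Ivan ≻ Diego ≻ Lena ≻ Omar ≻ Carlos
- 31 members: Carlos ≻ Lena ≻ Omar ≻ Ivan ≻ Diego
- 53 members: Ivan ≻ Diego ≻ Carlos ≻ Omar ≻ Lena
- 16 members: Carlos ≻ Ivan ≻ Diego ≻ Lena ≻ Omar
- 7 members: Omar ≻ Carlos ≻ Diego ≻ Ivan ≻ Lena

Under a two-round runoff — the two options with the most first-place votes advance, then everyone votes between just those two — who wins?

Ivan

Round 1 first-place votes: Carlos 47, Diego 0, Ivan 56, Omar 7, Lena 0.
Ivan and Carlos advance.
Runoff: Ivan is preferred to Carlos by 56 voters; Carlos by 54.
Ivan wins the runoff.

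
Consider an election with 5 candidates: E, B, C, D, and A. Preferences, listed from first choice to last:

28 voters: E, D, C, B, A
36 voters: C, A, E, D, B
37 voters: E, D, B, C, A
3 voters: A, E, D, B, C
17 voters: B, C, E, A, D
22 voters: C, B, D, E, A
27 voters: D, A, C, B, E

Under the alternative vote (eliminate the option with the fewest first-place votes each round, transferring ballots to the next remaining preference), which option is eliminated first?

A

Round 1: E 65, B 17, C 58, D 27, A 3. Eliminate A.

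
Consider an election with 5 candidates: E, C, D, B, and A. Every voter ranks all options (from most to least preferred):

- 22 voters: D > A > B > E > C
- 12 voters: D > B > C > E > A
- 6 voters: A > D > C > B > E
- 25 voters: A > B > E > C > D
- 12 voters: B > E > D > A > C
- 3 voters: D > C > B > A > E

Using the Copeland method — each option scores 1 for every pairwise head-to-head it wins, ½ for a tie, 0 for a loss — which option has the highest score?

D

E: beats C; loses to D, B, and A → score 1.
C: loses to E, D, B, and A → score 0.
D: beats E, C, B, and A → score 4.
B: beats E and C; loses to D and A → score 2.
A: beats E, C, and B; loses to D → score 3.
D has the best pairwise record.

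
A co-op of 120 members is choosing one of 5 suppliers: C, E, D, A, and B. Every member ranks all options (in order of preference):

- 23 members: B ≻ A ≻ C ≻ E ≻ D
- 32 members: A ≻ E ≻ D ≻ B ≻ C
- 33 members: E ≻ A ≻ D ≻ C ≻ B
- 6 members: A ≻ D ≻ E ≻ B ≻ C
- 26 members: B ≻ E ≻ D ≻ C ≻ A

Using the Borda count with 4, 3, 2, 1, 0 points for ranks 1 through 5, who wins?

E

C: 23·2 + 32·0 + 33·1 + 6·0 + 26·1 = 105
E: 23·1 + 32·3 + 33·4 + 6·2 + 26·3 = 341
D: 23·0 + 32·2 + 33·2 + 6·3 + 26·2 = 200
A: 23·3 + 32·4 + 33·3 + 6·4 + 26·0 = 320
B: 23·4 + 32·1 + 33·0 + 6·1 + 26·4 = 234
E has the highest Borda score (341).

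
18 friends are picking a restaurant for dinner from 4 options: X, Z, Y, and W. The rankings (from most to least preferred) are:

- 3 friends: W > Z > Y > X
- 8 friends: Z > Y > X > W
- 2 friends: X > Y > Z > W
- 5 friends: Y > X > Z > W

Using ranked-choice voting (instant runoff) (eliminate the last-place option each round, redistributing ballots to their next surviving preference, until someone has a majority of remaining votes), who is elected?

Z

Round 1: X 2, Z 8, Y 5, W 3. Eliminate X.
Round 2: Z 8, Y 7, W 3. Eliminate W.
Round 3: Z 11, Y 7. Z has a majority.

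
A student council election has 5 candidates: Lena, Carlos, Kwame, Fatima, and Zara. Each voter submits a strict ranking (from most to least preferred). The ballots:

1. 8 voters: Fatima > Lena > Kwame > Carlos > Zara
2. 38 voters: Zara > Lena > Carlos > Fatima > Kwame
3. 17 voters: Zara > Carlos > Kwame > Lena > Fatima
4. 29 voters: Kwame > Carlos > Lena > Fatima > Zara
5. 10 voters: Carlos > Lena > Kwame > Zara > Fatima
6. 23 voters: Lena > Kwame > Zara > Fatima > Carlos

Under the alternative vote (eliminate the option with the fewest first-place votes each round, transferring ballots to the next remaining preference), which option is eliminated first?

Fatima

Round 1: Lena 23, Carlos 10, Kwame 29, Fatima 8, Zara 55. Eliminate Fatima.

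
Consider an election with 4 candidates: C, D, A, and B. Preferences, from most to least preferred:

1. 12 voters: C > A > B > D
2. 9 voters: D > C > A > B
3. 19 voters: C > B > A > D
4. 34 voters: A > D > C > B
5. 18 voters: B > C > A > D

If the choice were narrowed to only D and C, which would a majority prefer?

Voters preferring D to C: 43; preferring C to D: 49.
C wins the head-to-head.

C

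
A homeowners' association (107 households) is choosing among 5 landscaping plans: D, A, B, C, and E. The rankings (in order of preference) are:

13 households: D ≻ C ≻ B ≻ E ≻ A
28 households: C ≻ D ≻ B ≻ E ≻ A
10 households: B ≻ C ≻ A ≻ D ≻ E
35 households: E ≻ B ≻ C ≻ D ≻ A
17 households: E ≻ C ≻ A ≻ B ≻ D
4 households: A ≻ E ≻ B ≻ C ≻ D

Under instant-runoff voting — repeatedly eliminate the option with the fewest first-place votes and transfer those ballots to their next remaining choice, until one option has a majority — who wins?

E

Round 1: D 13, A 4, B 10, C 28, E 52. Eliminate A.
Round 2: D 13, B 10, C 28, E 56. E has a majority.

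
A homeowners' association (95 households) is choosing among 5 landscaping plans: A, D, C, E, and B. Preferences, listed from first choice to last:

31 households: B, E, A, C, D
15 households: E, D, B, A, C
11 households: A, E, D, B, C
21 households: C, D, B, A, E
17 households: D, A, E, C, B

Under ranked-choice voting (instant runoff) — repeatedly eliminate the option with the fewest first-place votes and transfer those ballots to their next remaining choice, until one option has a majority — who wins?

Round 1: A 11, D 17, C 21, E 15, B 31. Eliminate A.
Round 2: D 17, C 21, E 26, B 31. Eliminate D.
Round 3: C 21, E 43, B 31. Eliminate C.
Round 4: E 43, B 52. B has a majority.

B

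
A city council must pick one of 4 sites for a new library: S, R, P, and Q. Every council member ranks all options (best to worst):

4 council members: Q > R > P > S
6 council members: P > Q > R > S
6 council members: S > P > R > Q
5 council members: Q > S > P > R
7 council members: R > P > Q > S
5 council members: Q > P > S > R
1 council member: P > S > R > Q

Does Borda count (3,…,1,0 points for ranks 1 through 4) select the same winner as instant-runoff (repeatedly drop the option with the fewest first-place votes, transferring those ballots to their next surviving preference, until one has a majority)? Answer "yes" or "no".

Borda — scores: S 35, R 42, P 66, Q 61. Winner: P.
Instant-runoff — R1 S 6, R 7, P 7, Q 14 (S out); R2 R 7, P 13, Q 14 (R out); R3 P 20, Q 14 (P winner). Winner: P.
The two methods agree.

yes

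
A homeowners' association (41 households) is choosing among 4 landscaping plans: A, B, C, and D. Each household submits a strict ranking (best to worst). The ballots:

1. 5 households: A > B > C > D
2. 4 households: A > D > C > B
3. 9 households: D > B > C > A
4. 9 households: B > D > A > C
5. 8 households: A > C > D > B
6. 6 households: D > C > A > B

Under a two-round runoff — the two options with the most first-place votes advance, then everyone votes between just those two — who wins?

Round 1 first-place votes: A 17, B 9, C 0, D 15.
A and D advance.
Runoff: A is preferred to D by 17 voters; D by 24.
D wins the runoff.

D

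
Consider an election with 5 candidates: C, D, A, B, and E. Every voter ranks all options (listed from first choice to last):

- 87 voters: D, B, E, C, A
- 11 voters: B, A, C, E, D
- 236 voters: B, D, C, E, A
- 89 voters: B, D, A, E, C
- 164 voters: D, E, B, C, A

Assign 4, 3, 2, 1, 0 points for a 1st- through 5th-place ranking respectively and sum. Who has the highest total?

C: 87·1 + 11·2 + 236·2 + 89·0 + 164·1 = 745
D: 87·4 + 11·0 + 236·3 + 89·3 + 164·4 = 1979
A: 87·0 + 11·3 + 236·0 + 89·2 + 164·0 = 211
B: 87·3 + 11·4 + 236·4 + 89·4 + 164·2 = 1933
E: 87·2 + 11·1 + 236·1 + 89·1 + 164·3 = 1002
D has the highest Borda score (1979).

D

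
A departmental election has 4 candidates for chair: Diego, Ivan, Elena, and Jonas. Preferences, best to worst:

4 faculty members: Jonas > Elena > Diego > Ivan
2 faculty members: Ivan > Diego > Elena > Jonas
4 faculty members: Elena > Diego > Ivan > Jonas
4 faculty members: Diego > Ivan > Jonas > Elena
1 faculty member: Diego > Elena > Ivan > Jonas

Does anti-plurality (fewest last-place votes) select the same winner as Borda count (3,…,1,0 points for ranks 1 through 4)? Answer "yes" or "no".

Anti-plurality — last-place votes: Diego 0, Ivan 4, Elena 4, Jonas 7. Winner: Diego.
Borda — scores: Diego 31, Ivan 19, Elena 24, Jonas 16. Winner: Diego.
The two methods agree.

yes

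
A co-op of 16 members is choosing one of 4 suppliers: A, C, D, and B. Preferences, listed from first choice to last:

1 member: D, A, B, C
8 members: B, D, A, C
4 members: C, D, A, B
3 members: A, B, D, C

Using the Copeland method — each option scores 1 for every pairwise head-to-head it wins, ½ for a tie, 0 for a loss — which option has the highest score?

A: beats C; ties B; loses to D → score 1.5.
C: loses to A, D, and B → score 0.
D: beats A and C; loses to B → score 2.
B: beats C and D; ties A → score 2.5.
B has the best pairwise record.

B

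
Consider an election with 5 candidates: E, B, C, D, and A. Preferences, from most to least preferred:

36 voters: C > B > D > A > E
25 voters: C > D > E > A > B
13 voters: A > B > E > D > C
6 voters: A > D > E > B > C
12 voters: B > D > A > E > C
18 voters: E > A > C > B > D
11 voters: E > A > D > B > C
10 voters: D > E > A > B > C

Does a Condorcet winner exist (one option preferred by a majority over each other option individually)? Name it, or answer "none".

none

Checking pairwise contests:
D beats E 89–42.
E beats B 70–61.
E beats C 70–61.
B beats D 79–52.
D beats A 83–48.
Every option loses at least one head-to-head, so there is no Condorcet winner.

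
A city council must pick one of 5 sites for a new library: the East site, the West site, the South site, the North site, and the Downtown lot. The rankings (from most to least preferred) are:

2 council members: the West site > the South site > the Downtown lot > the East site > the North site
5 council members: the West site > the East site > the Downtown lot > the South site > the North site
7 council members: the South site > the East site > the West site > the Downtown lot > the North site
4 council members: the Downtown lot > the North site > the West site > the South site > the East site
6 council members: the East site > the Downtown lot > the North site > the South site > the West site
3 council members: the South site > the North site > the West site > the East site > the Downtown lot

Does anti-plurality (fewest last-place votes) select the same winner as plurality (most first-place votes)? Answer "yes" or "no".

Anti-plurality — last-place votes: the East site 4, the West site 6, the South site 0, the North site 14, the Downtown lot 3. Winner: the South site.
Plurality — first-place votes: the East site 6, the West site 7, the South site 10, the North site 0, the Downtown lot 4. Winner: the South site.
The two methods agree.

yes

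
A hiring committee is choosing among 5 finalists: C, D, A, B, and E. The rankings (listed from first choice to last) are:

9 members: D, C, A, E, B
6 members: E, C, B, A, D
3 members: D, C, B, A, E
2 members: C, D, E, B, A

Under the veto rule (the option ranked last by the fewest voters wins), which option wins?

Last-place votes: C 0, D 6, A 2, B 9, E 3.
C is ranked last by the fewest voters, so C wins.

C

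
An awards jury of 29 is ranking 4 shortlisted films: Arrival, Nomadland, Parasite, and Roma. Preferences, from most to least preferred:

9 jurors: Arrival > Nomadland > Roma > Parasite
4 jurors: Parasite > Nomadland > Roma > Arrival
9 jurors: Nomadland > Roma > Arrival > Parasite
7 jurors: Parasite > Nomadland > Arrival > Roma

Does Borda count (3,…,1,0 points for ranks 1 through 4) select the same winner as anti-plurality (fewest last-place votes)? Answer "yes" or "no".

Borda — scores: Arrival 43, Nomadland 67, Parasite 33, Roma 31. Winner: Nomadland.
Anti-plurality — last-place votes: Arrival 4, Nomadland 0, Parasite 18, Roma 7. Winner: Nomadland.
The two methods agree.

yes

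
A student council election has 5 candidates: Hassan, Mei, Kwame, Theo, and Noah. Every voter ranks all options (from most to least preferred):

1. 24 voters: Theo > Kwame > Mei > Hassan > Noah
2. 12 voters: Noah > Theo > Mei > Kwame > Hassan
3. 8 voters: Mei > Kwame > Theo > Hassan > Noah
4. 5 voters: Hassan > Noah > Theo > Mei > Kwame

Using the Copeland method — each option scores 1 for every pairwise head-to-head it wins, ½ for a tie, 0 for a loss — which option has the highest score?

Theo

Hassan: beats Noah; loses to Mei, Kwame, and Theo → score 1.
Mei: beats Hassan, Kwame, and Noah; loses to Theo → score 3.
Kwame: beats Hassan and Noah; loses to Mei and Theo → score 2.
Theo: beats Hassan, Mei, Kwame, and Noah → score 4.
Noah: loses to Hassan, Mei, Kwame, and Theo → score 0.
Theo has the best pairwise record.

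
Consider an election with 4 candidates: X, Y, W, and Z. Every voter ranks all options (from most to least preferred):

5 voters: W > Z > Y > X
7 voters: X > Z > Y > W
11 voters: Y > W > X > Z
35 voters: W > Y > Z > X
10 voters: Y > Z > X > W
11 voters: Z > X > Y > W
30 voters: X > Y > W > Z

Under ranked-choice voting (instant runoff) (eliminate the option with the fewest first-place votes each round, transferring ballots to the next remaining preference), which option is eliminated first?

Z

Round 1: X 37, Y 21, W 40, Z 11. Eliminate Z.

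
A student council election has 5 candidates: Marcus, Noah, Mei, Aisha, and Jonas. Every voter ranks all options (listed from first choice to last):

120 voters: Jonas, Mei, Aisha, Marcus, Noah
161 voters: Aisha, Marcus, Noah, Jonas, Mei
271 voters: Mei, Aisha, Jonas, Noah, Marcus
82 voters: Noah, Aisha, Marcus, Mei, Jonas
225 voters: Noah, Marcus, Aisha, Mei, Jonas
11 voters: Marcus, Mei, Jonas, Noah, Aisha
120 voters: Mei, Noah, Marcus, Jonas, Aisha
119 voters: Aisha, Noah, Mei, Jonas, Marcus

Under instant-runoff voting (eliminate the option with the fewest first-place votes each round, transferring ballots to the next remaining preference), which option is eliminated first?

Round 1: Marcus 11, Noah 307, Mei 391, Aisha 280, Jonas 120. Eliminate Marcus.

Marcus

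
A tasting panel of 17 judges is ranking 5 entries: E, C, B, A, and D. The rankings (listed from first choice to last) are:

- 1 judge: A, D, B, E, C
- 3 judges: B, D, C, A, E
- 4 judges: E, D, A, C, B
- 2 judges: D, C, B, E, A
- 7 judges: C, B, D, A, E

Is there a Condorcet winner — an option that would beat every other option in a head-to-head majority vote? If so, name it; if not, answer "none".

none

Checking pairwise contests:
C beats E 12–5.
D beats C 10–7.
C beats B 13–4.
C beats A 12–5.
B beats D 10–7.
Every option loses at least one head-to-head, so there is no Condorcet winner.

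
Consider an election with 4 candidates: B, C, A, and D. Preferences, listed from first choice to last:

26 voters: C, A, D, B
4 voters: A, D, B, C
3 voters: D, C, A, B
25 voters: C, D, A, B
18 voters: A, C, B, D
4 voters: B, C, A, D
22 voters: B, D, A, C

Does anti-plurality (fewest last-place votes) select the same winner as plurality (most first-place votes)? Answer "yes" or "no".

Anti-plurality — last-place votes: B 54, C 26, A 0, D 22. Winner: A.
Plurality — first-place votes: B 26, C 51, A 22, D 3. Winner: C.
The two methods disagree.

no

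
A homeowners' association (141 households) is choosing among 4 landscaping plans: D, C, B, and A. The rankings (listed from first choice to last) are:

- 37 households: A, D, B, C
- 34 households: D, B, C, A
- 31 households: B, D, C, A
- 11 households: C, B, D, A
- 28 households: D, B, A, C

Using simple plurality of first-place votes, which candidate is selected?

D

First-place votes: D 62, C 11, B 31, A 37.
D has the most first-place votes.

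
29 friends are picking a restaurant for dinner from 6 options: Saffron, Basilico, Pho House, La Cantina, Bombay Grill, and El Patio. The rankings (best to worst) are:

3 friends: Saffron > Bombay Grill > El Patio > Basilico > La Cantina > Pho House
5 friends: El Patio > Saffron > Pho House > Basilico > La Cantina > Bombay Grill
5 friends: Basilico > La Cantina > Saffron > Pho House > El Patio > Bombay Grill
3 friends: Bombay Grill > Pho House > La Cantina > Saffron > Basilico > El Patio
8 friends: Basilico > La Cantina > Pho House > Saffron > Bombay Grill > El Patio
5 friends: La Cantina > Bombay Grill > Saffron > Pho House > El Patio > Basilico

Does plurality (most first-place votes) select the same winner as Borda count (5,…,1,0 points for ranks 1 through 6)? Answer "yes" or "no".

no

Plurality — first-place votes: Saffron 3, Basilico 13, Pho House 0, La Cantina 5, Bombay Grill 3, El Patio 5. Winner: Basilico.
Borda — scores: Saffron 87, Basilico 84, Pho House 71, La Cantina 94, Bombay Grill 55, El Patio 44. Winner: La Cantina.
The two methods disagree.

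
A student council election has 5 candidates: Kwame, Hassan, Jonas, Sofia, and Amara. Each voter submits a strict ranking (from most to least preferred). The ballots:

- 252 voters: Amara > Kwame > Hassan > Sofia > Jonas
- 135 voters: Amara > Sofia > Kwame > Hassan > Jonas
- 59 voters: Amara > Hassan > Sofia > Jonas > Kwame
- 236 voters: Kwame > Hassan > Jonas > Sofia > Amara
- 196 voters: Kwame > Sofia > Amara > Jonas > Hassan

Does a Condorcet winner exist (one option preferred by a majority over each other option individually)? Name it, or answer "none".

Amara

Amara vs Kwame: 446–432 for Amara.
Amara vs Hassan: 642–236 for Amara.
Amara vs Jonas: 642–236 for Amara.
Amara vs Sofia: 446–432 for Amara.
Amara beats every other option head-to-head.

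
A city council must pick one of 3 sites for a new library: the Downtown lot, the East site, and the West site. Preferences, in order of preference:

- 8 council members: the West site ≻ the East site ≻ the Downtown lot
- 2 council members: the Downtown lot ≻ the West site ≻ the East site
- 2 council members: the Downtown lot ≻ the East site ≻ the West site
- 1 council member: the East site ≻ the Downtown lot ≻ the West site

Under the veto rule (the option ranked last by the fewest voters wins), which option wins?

the East site

Last-place votes: the Downtown lot 8, the East site 2, the West site 3.
the East site is ranked last by the fewest voters, so the East site wins.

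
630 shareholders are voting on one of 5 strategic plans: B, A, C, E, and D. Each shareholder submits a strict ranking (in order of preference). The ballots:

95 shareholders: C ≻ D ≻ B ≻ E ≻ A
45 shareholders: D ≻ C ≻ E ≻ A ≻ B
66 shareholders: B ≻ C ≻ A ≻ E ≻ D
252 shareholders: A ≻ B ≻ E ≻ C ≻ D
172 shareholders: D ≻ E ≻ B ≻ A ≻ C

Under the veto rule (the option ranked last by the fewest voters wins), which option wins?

E

Last-place votes: B 45, A 95, C 172, E 0, D 318.
E is ranked last by the fewest voters, so E wins.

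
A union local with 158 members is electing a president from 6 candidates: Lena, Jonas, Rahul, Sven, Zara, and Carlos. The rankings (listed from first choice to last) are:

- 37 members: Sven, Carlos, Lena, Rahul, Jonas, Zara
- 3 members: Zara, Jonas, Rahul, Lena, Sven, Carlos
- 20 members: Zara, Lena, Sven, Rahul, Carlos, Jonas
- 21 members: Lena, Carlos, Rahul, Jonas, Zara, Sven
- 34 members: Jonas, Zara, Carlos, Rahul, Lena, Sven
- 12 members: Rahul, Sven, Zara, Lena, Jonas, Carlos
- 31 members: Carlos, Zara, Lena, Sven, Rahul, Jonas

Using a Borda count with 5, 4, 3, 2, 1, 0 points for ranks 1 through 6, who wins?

Lena: 37·3 + 3·2 + 20·4 + 21·5 + 34·1 + 12·2 + 31·3 = 453
Jonas: 37·1 + 3·4 + 20·0 + 21·2 + 34·5 + 12·1 + 31·0 = 273
Rahul: 37·2 + 3·3 + 20·2 + 21·3 + 34·2 + 12·5 + 31·1 = 345
Sven: 37·5 + 3·1 + 20·3 + 21·0 + 34·0 + 12·4 + 31·2 = 358
Zara: 37·0 + 3·5 + 20·5 + 21·1 + 34·4 + 12·3 + 31·4 = 432
Carlos: 37·4 + 3·0 + 20·1 + 21·4 + 34·3 + 12·0 + 31·5 = 509
Carlos has the highest Borda score (509).

Carlos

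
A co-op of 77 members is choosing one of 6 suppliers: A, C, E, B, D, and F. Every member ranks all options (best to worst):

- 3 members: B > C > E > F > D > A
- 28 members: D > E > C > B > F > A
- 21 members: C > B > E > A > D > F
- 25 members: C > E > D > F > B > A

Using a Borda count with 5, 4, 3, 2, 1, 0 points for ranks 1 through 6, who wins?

A: 3·0 + 28·0 + 21·2 + 25·0 = 42
C: 3·4 + 28·3 + 21·5 + 25·5 = 326
E: 3·3 + 28·4 + 21·3 + 25·4 = 284
B: 3·5 + 28·2 + 21·4 + 25·1 = 180
D: 3·1 + 28·5 + 21·1 + 25·3 = 239
F: 3·2 + 28·1 + 21·0 + 25·2 = 84
C has the highest Borda score (326).

C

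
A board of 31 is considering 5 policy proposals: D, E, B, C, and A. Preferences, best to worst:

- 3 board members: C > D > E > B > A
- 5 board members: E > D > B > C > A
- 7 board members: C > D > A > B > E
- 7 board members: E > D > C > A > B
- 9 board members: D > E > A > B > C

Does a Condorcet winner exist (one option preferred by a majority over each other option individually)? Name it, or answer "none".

D vs E: 19–12 for D.
D vs B: 31–0 for D.
D vs C: 21–10 for D.
D vs A: 31–0 for D.
D beats every other option head-to-head.

D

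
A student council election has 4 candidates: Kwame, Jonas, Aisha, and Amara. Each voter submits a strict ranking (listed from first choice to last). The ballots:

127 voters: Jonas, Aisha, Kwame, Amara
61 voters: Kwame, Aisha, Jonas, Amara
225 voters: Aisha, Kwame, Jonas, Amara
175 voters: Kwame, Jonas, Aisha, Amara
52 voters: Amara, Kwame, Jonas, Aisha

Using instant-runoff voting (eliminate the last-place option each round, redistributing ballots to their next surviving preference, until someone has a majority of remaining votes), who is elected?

Aisha

Round 1: Kwame 236, Jonas 127, Aisha 225, Amara 52. Eliminate Amara.
Round 2: Kwame 288, Jonas 127, Aisha 225. Eliminate Jonas.
Round 3: Kwame 288, Aisha 352. Aisha has a majority.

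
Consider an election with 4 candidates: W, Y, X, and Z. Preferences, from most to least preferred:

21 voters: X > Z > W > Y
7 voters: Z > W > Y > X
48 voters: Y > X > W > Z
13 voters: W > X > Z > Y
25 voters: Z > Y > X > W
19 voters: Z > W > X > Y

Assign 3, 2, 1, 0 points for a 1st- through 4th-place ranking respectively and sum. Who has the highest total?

X

W: 21·1 + 7·2 + 48·1 + 13·3 + 25·0 + 19·2 = 160
Y: 21·0 + 7·1 + 48·3 + 13·0 + 25·2 + 19·0 = 201
X: 21·3 + 7·0 + 48·2 + 13·2 + 25·1 + 19·1 = 229
Z: 21·2 + 7·3 + 48·0 + 13·1 + 25·3 + 19·3 = 208
X has the highest Borda score (229).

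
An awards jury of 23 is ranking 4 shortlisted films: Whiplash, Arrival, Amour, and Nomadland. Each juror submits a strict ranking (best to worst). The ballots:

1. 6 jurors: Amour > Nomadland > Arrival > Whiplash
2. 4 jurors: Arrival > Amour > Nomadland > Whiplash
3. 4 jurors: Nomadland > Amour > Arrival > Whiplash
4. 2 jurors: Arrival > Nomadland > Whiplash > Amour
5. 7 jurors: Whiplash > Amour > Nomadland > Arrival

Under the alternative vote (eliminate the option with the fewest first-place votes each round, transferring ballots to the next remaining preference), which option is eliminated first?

Nomadland

Round 1: Whiplash 7, Arrival 6, Amour 6, Nomadland 4. Eliminate Nomadland.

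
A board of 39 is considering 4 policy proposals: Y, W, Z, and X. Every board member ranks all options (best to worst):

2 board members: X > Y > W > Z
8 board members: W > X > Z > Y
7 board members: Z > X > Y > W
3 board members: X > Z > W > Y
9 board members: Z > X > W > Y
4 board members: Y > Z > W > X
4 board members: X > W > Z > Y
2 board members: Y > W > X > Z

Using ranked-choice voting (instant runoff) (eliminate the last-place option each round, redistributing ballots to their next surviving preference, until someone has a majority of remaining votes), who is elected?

Z

Round 1: Y 6, W 8, Z 16, X 9. Eliminate Y.
Round 2: W 10, Z 20, X 9. Z has a majority.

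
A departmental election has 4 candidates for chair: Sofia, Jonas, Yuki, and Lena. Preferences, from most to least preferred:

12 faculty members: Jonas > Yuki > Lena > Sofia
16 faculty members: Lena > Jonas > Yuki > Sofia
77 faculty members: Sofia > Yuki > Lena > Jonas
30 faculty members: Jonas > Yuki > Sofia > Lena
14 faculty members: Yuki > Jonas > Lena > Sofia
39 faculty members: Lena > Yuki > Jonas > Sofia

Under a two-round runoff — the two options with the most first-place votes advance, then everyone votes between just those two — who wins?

Round 1 first-place votes: Sofia 77, Jonas 42, Yuki 14, Lena 55.
Sofia and Lena advance.
Runoff: Sofia is preferred to Lena by 107 voters; Lena by 81.
Sofia wins the runoff.

Sofia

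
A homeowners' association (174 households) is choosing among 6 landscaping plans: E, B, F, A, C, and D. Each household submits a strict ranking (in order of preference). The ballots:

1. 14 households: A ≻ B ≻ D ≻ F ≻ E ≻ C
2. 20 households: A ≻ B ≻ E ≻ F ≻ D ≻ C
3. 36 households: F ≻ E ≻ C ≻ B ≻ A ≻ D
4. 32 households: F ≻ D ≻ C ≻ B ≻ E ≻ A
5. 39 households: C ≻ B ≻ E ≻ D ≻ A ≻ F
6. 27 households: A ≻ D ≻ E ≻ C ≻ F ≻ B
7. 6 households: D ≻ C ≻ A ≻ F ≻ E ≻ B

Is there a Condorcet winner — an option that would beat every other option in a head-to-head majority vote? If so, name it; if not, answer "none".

none

Checking pairwise contests:
B beats E 105–69.
F beats B 101–73.
A beats F 106–68.
E beats A 107–67.
E beats C 97–77.
E beats D 95–79.
Every option loses at least one head-to-head, so there is no Condorcet winner.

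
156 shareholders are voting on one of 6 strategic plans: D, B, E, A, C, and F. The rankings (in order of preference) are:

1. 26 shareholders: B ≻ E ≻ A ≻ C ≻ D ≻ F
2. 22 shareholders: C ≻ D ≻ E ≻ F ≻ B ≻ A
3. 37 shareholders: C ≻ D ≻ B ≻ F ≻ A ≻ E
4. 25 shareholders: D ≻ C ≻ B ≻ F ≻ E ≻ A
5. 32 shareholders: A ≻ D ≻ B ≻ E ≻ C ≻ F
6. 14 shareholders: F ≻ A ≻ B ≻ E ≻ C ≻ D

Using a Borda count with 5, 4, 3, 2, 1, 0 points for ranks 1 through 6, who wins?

D: 26·1 + 22·4 + 37·4 + 25·5 + 32·4 + 14·0 = 515
B: 26·5 + 22·1 + 37·3 + 25·3 + 32·3 + 14·3 = 476
E: 26·4 + 22·3 + 37·0 + 25·1 + 32·2 + 14·2 = 287
A: 26·3 + 22·0 + 37·1 + 25·0 + 32·5 + 14·4 = 331
C: 26·2 + 22·5 + 37·5 + 25·4 + 32·1 + 14·1 = 493
F: 26·0 + 22·2 + 37·2 + 25·2 + 32·0 + 14·5 = 238
D has the highest Borda score (515).

D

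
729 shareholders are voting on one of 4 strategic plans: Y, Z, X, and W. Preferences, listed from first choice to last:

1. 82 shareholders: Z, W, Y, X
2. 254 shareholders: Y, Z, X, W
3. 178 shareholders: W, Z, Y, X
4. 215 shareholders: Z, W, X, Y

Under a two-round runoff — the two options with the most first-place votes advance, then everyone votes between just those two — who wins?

Round 1 first-place votes: Y 254, Z 297, X 0, W 178.
Z and Y advance.
Runoff: Z is preferred to Y by 475 voters; Y by 254.
Z wins the runoff.

Z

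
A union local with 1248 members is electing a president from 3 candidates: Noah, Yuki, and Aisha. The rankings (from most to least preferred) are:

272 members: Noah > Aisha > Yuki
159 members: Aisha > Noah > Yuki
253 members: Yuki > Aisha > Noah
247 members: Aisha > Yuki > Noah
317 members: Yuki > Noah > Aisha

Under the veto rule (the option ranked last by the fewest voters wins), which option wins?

Aisha

Last-place votes: Noah 500, Yuki 431, Aisha 317.
Aisha is ranked last by the fewest voters, so Aisha wins.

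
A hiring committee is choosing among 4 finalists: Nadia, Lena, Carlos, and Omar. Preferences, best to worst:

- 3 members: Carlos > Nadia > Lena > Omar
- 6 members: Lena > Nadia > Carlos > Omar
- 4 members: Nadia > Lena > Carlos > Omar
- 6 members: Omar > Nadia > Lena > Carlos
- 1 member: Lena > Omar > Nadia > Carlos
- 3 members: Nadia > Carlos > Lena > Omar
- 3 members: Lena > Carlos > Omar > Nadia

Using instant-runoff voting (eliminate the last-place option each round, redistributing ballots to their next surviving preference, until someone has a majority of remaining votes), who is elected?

Round 1: Nadia 7, Lena 10, Carlos 3, Omar 6. Eliminate Carlos.
Round 2: Nadia 10, Lena 10, Omar 6. Eliminate Omar.
Round 3: Nadia 16, Lena 10. Nadia has a majority.

Nadia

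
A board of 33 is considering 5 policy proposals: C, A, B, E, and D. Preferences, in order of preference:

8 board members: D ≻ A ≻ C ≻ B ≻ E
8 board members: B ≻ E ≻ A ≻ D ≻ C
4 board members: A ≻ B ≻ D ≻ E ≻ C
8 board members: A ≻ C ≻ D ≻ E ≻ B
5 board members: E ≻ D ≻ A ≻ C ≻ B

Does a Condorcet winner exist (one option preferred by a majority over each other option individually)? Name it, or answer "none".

A vs C: 33–0 for A.
A vs B: 25–8 for A.
A vs E: 20–13 for A.
A vs D: 20–13 for A.
A beats every other option head-to-head.

A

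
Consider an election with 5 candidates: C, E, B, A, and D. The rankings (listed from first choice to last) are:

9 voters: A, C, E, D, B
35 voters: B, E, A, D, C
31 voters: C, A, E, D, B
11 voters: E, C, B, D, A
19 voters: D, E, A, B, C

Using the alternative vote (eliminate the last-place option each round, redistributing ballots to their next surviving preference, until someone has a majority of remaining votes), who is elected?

Round 1: C 31, E 11, B 35, A 9, D 19. Eliminate A.
Round 2: C 40, E 11, B 35, D 19. Eliminate E.
Round 3: C 51, B 35, D 19. Eliminate D.
Round 4: C 51, B 54. B has a majority.

B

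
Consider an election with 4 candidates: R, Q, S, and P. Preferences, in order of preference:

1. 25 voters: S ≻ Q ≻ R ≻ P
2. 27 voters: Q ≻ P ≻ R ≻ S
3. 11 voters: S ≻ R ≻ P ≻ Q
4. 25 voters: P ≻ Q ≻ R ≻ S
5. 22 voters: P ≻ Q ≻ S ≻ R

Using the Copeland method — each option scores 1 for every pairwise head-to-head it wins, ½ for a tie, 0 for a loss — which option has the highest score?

R: loses to Q, S, and P → score 0.
Q: beats R and S; loses to P → score 2.
S: beats R; loses to Q and P → score 1.
P: beats R, Q, and S → score 3.
P has the best pairwise record.

P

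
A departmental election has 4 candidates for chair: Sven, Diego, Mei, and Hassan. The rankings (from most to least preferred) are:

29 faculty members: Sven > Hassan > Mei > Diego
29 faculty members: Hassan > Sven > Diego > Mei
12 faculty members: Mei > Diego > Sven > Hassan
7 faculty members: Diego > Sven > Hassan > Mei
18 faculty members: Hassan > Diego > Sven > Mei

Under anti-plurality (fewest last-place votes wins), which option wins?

Last-place votes: Sven 0, Diego 29, Mei 54, Hassan 12.
Sven is ranked last by the fewest voters, so Sven wins.

Sven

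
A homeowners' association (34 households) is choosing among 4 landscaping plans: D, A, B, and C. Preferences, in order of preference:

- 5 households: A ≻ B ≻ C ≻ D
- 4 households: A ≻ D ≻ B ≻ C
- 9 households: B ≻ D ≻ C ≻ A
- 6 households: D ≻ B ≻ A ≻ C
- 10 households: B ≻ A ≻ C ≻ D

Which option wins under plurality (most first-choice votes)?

B

First-place votes: D 6, A 9, B 19, C 0.
B has the most first-place votes.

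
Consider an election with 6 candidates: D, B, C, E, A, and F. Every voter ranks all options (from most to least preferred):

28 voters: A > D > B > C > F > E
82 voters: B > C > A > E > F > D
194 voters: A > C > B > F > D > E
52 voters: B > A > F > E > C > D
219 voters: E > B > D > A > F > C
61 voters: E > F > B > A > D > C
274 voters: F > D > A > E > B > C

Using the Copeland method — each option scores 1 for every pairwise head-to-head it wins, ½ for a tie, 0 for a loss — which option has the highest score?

A

D: beats C, E, and A; loses to B and F → score 3.
B: beats D, C, and F; loses to E and A → score 3.
C: loses to D, B, E, A, and F → score 0.
E: beats B and C; loses to D, A, and F → score 2.
A: beats B, C, E, and F; loses to D → score 4.
F: beats D, C, and E; loses to B and A → score 3.
A has the best pairwise record.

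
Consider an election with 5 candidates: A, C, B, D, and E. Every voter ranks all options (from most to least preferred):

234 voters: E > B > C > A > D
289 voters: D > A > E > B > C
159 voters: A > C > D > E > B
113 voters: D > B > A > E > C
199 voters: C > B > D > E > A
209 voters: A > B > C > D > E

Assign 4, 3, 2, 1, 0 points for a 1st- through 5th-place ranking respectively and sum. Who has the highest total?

A

A: 234·1 + 289·3 + 159·4 + 113·2 + 199·0 + 209·4 = 2799
C: 234·2 + 289·0 + 159·3 + 113·0 + 199·4 + 209·2 = 2159
B: 234·3 + 289·1 + 159·0 + 113·3 + 199·3 + 209·3 = 2554
D: 234·0 + 289·4 + 159·2 + 113·4 + 199·2 + 209·1 = 2533
E: 234·4 + 289·2 + 159·1 + 113·1 + 199·1 + 209·0 = 1985
A has the highest Borda score (2799).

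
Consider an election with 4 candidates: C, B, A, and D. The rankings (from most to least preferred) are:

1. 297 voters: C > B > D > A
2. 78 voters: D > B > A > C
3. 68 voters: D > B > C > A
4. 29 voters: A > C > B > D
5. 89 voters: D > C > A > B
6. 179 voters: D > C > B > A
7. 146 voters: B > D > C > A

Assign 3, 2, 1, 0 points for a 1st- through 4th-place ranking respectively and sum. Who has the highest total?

D

C: 297·3 + 78·0 + 68·1 + 29·2 + 89·2 + 179·2 + 146·1 = 1699
B: 297·2 + 78·2 + 68·2 + 29·1 + 89·0 + 179·1 + 146·3 = 1532
A: 297·0 + 78·1 + 68·0 + 29·3 + 89·1 + 179·0 + 146·0 = 254
D: 297·1 + 78·3 + 68·3 + 29·0 + 89·3 + 179·3 + 146·2 = 1831
D has the highest Borda score (1831).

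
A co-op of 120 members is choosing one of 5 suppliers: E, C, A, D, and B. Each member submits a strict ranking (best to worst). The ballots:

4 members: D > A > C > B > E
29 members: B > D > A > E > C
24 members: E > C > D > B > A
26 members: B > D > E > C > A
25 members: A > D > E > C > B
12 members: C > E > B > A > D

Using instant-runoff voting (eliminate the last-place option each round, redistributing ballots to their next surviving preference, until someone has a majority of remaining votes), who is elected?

Round 1: E 24, C 12, A 25, D 4, B 55. Eliminate D.
Round 2: E 24, C 12, A 29, B 55. Eliminate C.
Round 3: E 36, A 29, B 55. Eliminate A.
Round 4: E 61, B 59. E has a majority.

E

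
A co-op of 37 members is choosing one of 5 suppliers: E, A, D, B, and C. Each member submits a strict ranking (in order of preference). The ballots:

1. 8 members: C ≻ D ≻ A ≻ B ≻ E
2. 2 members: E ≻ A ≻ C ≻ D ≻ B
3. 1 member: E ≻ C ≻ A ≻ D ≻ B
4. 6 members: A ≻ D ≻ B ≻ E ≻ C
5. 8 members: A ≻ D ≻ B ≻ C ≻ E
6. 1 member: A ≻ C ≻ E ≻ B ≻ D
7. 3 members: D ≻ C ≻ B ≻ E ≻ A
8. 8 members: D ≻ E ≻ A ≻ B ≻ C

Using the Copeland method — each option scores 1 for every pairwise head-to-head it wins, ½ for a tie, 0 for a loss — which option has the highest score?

E: loses to A, D, B, and C → score 0.
A: beats E, B, and C; loses to D → score 3.
D: beats E, A, B, and C → score 4.
B: beats E and C; loses to A and D → score 2.
C: beats E; loses to A, D, and B → score 1.
D has the best pairwise record.

D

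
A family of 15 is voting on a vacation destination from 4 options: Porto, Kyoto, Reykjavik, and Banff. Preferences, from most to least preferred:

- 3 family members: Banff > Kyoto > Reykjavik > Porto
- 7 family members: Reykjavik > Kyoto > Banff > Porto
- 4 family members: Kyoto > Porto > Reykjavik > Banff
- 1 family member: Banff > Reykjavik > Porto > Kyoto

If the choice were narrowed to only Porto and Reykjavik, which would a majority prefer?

Reykjavik

Voters preferring Porto to Reykjavik: 4; preferring Reykjavik to Porto: 11.
Reykjavik wins the head-to-head.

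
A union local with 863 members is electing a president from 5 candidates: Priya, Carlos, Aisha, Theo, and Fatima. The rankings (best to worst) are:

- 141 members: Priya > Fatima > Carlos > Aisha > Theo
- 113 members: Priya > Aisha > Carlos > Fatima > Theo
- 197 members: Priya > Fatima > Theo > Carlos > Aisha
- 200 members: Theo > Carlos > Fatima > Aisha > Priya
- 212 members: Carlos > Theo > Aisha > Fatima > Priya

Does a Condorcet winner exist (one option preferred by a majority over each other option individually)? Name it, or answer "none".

Priya

Priya vs Carlos: 451–412 for Priya.
Priya vs Aisha: 451–412 for Priya.
Priya vs Theo: 451–412 for Priya.
Priya vs Fatima: 451–412 for Priya.
Priya beats every other option head-to-head.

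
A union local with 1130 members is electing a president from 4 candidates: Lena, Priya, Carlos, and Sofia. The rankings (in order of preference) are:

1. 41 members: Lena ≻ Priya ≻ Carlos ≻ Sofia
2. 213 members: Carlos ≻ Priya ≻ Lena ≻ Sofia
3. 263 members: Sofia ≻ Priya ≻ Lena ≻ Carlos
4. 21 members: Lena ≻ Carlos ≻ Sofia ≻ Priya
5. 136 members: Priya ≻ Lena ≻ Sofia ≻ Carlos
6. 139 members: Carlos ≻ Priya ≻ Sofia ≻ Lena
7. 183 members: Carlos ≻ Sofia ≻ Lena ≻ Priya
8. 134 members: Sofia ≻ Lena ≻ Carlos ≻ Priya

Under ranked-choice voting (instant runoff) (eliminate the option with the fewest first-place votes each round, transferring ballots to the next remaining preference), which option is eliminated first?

Lena

Round 1: Lena 62, Priya 136, Carlos 535, Sofia 397. Eliminate Lena.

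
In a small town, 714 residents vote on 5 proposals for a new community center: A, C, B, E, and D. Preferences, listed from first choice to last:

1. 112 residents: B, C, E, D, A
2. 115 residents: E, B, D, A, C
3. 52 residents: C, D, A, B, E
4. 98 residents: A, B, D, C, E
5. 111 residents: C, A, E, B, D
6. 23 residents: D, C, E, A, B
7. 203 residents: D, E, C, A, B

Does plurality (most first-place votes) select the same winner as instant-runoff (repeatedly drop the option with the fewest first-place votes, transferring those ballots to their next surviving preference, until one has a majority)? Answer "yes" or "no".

no

Plurality — first-place votes: A 98, C 163, B 112, E 115, D 226. Winner: D.
Instant-runoff — R1 A 98, C 163, B 112, E 115, D 226 (A out); R2 C 163, B 210, E 115, D 226 (E out); R3 C 163, B 325, D 226 (C out); R4 B 436, D 278 (B winner). Winner: B.
The two methods disagree.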